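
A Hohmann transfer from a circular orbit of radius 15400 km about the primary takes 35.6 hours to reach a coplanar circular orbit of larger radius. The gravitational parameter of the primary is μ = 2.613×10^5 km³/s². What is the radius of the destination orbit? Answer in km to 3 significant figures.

r₂ = 1.36×10^5 km

Transfer time t = 35.6 hours = 1.2816×10^5 s, and t = π√(a_t³/μ).
So a_t = (μ t²/π²)^(1/3) = (2.613×10^5 × (1.2816×10^5)² / π²)^(1/3) = 75761 km.
Since a_t = (r₁ + r₂)/2, r₂ = 2a_t − r₁ = 2×75761 − 15400 = 1.36122×10^5 km.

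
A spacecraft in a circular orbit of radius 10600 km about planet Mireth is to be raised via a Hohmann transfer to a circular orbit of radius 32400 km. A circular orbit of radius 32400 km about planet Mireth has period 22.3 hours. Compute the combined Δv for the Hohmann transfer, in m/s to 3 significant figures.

From Kepler's third law T² = 4π²r³/μ at r = 32400 km, T = 22.3 hours = 22.3 × 3600 s = 80280 s: μ = 4π²r³/T² = 2.08344×10^5 km³/s².
The Hohmann ellipse has a_t = (r₁ + r₂)/2 = 21500 km.
At r₁ the circular-orbit speed is v₁ = √(μ/r₁) = 4.433 km/s.
On the transfer ellipse at r₁, vis-viva gives v_p = √[μ(2/r₁ − 1/a_t)] = 5.442 km/s.
First burn Δv₁ = |v_p − v₁| = 1.009 km/s.
Circular speed at r₂: v₂ = √(μ/r₂) = 2.5358 km/s.
Transfer-orbit speed at r₂: v_a = √[μ(2/r₂ − 1/a_t)] = 1.7805 km/s.
Second burn Δv₂ = |v₂ − v_a| = 0.7553 km/s.
Δv = Δv₁ + Δv₂ = 1.009 + 0.7553 = 1.764 km/s.

Δv = 1760 m/s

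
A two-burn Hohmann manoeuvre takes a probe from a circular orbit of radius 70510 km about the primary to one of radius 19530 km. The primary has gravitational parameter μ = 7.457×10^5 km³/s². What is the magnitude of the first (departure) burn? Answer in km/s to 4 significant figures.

The Hohmann ellipse has a_t = (r₁ + r₂)/2 = 45020 km.
Circular speed at r = 70510 km: v_c = √(μ/r) = 3.252 km/s.
Transfer-orbit speed at the same r (vis-viva, a = a_t): v_t = √[μ(2/r − 1/a_t)] = 2.142 km/s.
Δv₁ = |v_t − v_c| = |2.142 − 3.252| = 1.110 km/s.

Δv₁ = 1.110 km/s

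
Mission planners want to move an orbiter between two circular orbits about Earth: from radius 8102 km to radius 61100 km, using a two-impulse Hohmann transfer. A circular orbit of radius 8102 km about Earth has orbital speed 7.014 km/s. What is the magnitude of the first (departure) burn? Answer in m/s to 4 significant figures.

Δv₁ = 2307 m/s

From the circular-orbit relation v² = μ/r at r = 8102 km: μ = v²r = (7.014)² × 8102 = 3.98588×10^5 km³/s².
The Hohmann ellipse has a_t = (r₁ + r₂)/2 = 34601 km.
Circular speed at r = 8102 km: v_c = √(μ/r) = 7.014 km/s.
Transfer-orbit speed at the same r (vis-viva, a = a_t): v_t = √[μ(2/r − 1/a_t)] = 9.321 km/s.
Δv₁ = |v_t − v_c| = |9.321 − 7.014| = 2.307 km/s.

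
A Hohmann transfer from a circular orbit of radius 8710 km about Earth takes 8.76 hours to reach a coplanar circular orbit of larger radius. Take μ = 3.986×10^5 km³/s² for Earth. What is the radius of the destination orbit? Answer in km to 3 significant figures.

r₂ = 59800 km

Transfer time t = 8.76 hours = 31536 s, and t = π√(a_t³/μ).
So a_t = (μ t²/π²)^(1/3) = (3.986×10^5 × (31536)² / π²)^(1/3) = 34247 km.
Since a_t = (r₁ + r₂)/2, r₂ = 2a_t − r₁ = 2×34247 − 8710 = 59784 km.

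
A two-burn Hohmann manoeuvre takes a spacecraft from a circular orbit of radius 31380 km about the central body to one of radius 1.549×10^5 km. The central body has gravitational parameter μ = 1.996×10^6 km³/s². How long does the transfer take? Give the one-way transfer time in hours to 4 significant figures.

Semi-major axis of the transfer orbit: a_t = (31380 + 1.549×10^5)/2 = 93140 km.
Half the transfer-orbit period gives t = π√(a_t³/μ) = 63210 s.
Converting: 63210 s ÷ 3600 s/hour = 17.56 hours.

t = 17.56 hours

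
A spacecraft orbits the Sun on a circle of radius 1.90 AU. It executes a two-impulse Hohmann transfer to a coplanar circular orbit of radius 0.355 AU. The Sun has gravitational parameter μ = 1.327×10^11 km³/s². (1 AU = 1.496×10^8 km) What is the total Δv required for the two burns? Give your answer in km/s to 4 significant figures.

In km: r₁ = 1.90 × 1.496×10^8 = 2.8424×10^8 km; r₂ = 0.355 × 1.496×10^8 = 5.3108×10^7 km.
Transfer-ellipse semi-major axis a_t = (r₁ + r₂)/2 = (2.8424×10^8 + 5.3108×10^7)/2 = 1.68674×10^8 km.
Circular speed at r₁: v₁ = √(μ/r₁) = √(1.327×10^11/2.8424×10^8) = 21.6069 km/s.
Transfer-orbit speed at r₁ (v² = μ(2/r − 1/a)): v_a = √[μ(2/r₁ − 1/a_t)] = 12.1241 km/s.
First burn Δv₁ = |v_a − v₁| = 9.4828 km/s.
At r₂, v₂ = √(μ/r₂) = 49.9868 km/s.
Transfer-orbit speed at r₂: v_p = √[μ(2/r₂ − 1/a_t)] = 64.8894 km/s.
Second burn Δv₂ = |v₂ − v_p| = 14.903 km/s.
Δv = Δv₁ + Δv₂ = 9.4828 + 14.903 = 24.39 km/s.

Δv = 24.39 km/s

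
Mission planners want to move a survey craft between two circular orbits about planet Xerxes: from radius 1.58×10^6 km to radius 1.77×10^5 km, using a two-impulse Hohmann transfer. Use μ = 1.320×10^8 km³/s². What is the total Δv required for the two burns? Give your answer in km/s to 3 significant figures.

Δv = 14.4 km/s

Transfer-ellipse semi-major axis a_t = (r₁ + r₂)/2 = (1.580×10^6 + 1.770×10^5)/2 = 8.785×10^5 km.
Circular speed at r₁: v₁ = √(μ/r₁) = √(1.320×10^8/1.580×10^6) = 9.1403 km/s.
Transfer-orbit speed at r₁ (vis-viva): v_a = √[μ(2/r₁ − 1/a_t)] = 4.1027 km/s.
First burn Δv₁ = |v_a − v₁| = 5.038 km/s.
At r₂, v₂ = √(μ/r₂) = 27.3087 km/s.
Transfer-orbit speed at r₂: v_p = √[μ(2/r₂ − 1/a_t)] = 36.6233 km/s.
Second burn Δv₂ = |v₂ − v_p| = 9.315 km/s.
Total Δv = Δv₁ + Δv₂ = 14.35 km/s.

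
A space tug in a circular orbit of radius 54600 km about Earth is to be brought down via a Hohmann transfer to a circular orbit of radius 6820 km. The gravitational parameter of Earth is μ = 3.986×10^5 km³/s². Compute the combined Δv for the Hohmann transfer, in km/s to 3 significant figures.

Δv = 3.98 km/s

The Hohmann ellipse has a_t = (r₁ + r₂)/2 = 30710 km.
At r₁ the circular-orbit speed is v₁ = √(μ/r₁) = 2.7019 km/s.
Transfer-orbit speed at r₁ (v² = μ(2/r − 1/a)): v_a = √[μ(2/r₁ − 1/a_t)] = 1.2733 km/s.
First burn Δv₁ = |v_a − v₁| = 1.4286 km/s.
At r₂, v₂ = √(μ/r₂) = 7.64498 km/s.
Transfer-orbit speed at r₂: v_p = √[μ(2/r₂ − 1/a_t)] = 10.1937 km/s.
Second burn Δv₂ = |v₂ − v_p| = 2.5487 km/s.
Total Δv = Δv₁ + Δv₂ = 3.977 km/s.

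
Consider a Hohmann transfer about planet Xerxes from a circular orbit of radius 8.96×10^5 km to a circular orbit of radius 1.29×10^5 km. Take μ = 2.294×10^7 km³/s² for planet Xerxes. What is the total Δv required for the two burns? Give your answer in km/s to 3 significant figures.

Transfer-ellipse semi-major axis a_t = (r₁ + r₂)/2 = (8.960×10^5 + 1.290×10^5)/2 = 5.125×10^5 km.
At r₁ the circular-orbit speed is v₁ = √(μ/r₁) = 5.060 km/s.
On the transfer ellipse at r₁, vis-viva gives v_a = √[μ(2/r₁ − 1/a_t)] = 2.539 km/s.
First burn Δv₁ = |v_a − v₁| = 2.521 km/s.
At r₂, v₂ = √(μ/r₂) = 13.335 km/s.
Transfer-orbit speed at r₂: v_p = √[μ(2/r₂ − 1/a_t)] = 17.632 km/s.
Second burn Δv₂ = |v₂ − v_p| = 4.297 km/s.
Total Δv = Δv₁ + Δv₂ = 6.818 km/s.

Δv = 6.82 km/s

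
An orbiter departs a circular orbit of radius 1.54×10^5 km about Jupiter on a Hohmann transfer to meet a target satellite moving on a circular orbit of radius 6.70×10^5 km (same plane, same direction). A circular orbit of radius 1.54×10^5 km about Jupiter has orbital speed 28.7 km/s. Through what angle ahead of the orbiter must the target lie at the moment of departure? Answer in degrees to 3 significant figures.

φ = 93.2°

From the circular-orbit relation v² = μ/r at r = 1.54×10^5 km: μ = v²r = (28.7)² × 1.54×10^5 = 1.26848×10^8 km³/s².
Semi-major axis of the transfer orbit: a_t = (1.540×10^5 + 6.700×10^5)/2 = 4.120×10^5 km.
Transfer time t = π√(a_t³/μ) = 73770 s.
Target angular speed ω₂ = √(μ/r₂³) = 2.054×10^-5 rad/s.
Angle swept by the target during transfer: ω₂·t = 1.515 rad = 86.80°.
Arrival is 180° from departure on the ellipse, so φ = 180° − 86.80° = 93.2°.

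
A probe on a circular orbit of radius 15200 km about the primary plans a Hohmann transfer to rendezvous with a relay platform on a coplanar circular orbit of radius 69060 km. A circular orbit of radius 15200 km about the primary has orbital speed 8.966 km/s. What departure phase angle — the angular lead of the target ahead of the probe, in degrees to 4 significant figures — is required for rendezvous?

φ = 94.23°

From the circular-orbit relation v² = μ/r at r = 15200 km: μ = v²r = (8.966)² × 15200 = 1.22192×10^6 km³/s².
The Hohmann ellipse has a_t = (r₁ + r₂)/2 = 42130 km.
The half-period of the transfer ellipse is t = π√(a_t³/μ) = 24580 s.
The target's mean motion on its circular orbit is ω₂ = √(μ/r₂³) = 6.091×10^-5 rad/s.
Angle swept by the target during transfer: ω₂·t = 1.497 rad = 85.77°.
The probe traverses 180° on the transfer ellipse, so the target must lead by 180° − 85.77° = 94.23°.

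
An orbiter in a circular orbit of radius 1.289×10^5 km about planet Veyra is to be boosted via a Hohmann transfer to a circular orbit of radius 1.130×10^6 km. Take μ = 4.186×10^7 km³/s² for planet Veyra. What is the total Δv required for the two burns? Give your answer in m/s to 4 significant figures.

Semi-major axis of the transfer orbit: a_t = (1.289×10^5 + 1.130×10^6)/2 = 6.2945×10^5 km.
Circular speed at r₁: v₁ = √(μ/r₁) = √(4.186×10^7/1.289×10^5) = 18.0208 km/s.
On the transfer ellipse at r₁, vis-viva gives v_p = √[μ(2/r₁ − 1/a_t)] = 24.1453 km/s.
First burn Δv₁ = |v_p − v₁| = 6.1245 km/s.
Circular speed at r₂: v₂ = √(μ/r₂) = 6.0864 km/s.
Transfer-orbit speed at r₂: v_a = √[μ(2/r₂ − 1/a_t)] = 2.7543 km/s.
Second burn Δv₂ = |v₂ − v_a| = 3.3321 km/s.
Δv = Δv₁ + Δv₂ = 6.1245 + 3.3321 = 9.457 km/s.

Δv = 9457 m/s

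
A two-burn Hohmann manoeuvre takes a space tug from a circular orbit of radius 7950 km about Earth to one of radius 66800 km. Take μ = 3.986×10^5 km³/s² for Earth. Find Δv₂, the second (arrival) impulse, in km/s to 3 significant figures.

Δv₂ = 1.32 km/s

Semi-major axis of the transfer orbit: a_t = (7950 + 66800)/2 = 37375 km.
On the circular orbit at r = 66800 km, v_c = √(μ/r) = 2.443 km/s.
Transfer-orbit speed at the same r (vis-viva, a = a_t): v_t = √[μ(2/r − 1/a_t)] = 1.127 km/s.
Δv₂ = |v_t − v_c| = |1.127 − 2.443| = 1.316 km/s.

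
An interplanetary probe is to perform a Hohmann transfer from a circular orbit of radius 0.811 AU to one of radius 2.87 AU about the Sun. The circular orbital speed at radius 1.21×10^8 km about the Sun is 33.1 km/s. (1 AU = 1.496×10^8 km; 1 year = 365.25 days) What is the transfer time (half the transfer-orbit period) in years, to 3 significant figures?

t = 1.25 years

From the circular-orbit relation v² = μ/r at r = 1.21×10^8 km: μ = v²r = (33.1)² × 1.21×10^8 = 1.32569×10^11 km³/s².
In km: r₁ = 0.811 × 1.496×10^8 = 1.213256×10^8 km; r₂ = 2.87 × 1.496×10^8 = 4.29352×10^8 km.
The Hohmann ellipse has a_t = (r₁ + r₂)/2 = 2.753388×10^8 km.
Transfer time t = π√(a_t³/μ) = π√((2.753388×10^8)³ / 1.32569×10^11) = 3.942×10^7 s.
Converting: 3.942×10^7 s ÷ 3.15576×10^7 s/year (365.25 × 86400) = 1.25 years.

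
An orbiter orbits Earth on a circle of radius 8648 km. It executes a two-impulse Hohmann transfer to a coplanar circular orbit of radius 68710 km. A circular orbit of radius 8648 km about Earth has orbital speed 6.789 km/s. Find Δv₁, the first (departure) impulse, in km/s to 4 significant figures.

Δv₁ = 2.260 km/s

From the circular-orbit relation v² = μ/r at r = 8648 km: μ = v²r = (6.789)² × 8648 = 3.98591×10^5 km³/s².
Transfer-ellipse semi-major axis a_t = (r₁ + r₂)/2 = (8648 + 68710)/2 = 38679 km.
On the circular orbit at r = 8648 km, v_c = √(μ/r) = 6.789 km/s.
Transfer-orbit speed at the same r (vis-viva, a = a_t): v_t = √[μ(2/r − 1/a_t)] = 9.049 km/s.
Δv₁ = |v_t − v_c| = |9.049 − 6.789| = 2.260 km/s.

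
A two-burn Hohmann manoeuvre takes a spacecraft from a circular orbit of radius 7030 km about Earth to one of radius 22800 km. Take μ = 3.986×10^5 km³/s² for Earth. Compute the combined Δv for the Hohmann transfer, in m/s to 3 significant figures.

Semi-major axis of the transfer orbit: a_t = (7030 + 22800)/2 = 14915 km.
Circular speed at r₁: v₁ = √(μ/r₁) = √(3.986×10^5/7030) = 7.530 km/s.
On the transfer ellipse at r₁, vis-viva equation gives v_p = √[μ(2/r₁ − 1/a_t)] = 9.310 km/s.
First burn Δv₁ = |v_p − v₁| = 1.780 km/s.
Circular speed at r₂: v₂ = √(μ/r₂) = 4.1812 km/s.
Transfer-orbit speed at r₂: v_a = √[μ(2/r₂ − 1/a_t)] = 2.8706 km/s.
Second burn Δv₂ = |v₂ − v_a| = 1.311 km/s.
Total Δv = Δv₁ + Δv₂ = 3.091 km/s.

Δv = 3090 m/s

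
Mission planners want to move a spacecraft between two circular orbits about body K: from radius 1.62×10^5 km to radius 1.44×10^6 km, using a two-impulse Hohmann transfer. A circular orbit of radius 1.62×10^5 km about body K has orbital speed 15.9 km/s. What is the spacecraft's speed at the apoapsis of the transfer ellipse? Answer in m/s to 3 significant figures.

From the circular-orbit relation v² = μ/r at r = 1.62×10^5 km: μ = v²r = (15.9)² × 1.62×10^5 = 4.09552×10^7 km³/s².
Transfer-ellipse semi-major axis a_t = (r₁ + r₂)/2 = (1.620×10^5 + 1.440×10^6)/2 = 8.010×10^5 km.
The apoapsis of the transfer ellipse is at r = 1.440×10^6 km.
Vis-viva: v = √[μ(2/r − 1/a_t)] = √[4.09552×10^7 × (2/1.440×10^6 − 1/8.010×10^5)] = 2.398 km/s.

v = 2400 m/s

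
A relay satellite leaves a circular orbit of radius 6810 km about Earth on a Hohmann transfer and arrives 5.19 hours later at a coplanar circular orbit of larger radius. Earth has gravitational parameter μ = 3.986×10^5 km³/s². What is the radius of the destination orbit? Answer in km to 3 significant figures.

Transfer time t = 5.19 hours = 18684 s, and t = π√(a_t³/μ).
So a_t = (μ t²/π²)^(1/3) = (3.986×10^5 × (18684)² / π²)^(1/3) = 24158 km.
Since a_t = (r₁ + r₂)/2, r₂ = 2a_t − r₁ = 2×24158 − 6810 = 41506 km.

r₂ = 41500 km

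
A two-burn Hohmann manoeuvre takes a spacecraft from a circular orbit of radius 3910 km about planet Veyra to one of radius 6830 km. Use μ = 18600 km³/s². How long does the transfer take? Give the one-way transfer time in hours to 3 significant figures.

t = 2.52 hours

The Hohmann ellipse has a_t = (r₁ + r₂)/2 = 5370 km.
Transfer time t = π√(a_t³/μ) = π√((5370)³ / 18600) = 9065 s.
Converting: 9065 s ÷ 3600 s/hour = 2.52 hours.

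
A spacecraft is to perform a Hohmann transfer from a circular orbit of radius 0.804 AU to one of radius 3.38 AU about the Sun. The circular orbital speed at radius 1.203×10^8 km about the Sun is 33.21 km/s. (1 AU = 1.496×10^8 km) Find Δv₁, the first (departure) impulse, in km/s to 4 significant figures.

Δv₁ = 9.004 km/s

From the circular-orbit relation v² = μ/r at r = 1.203×10^8 km: μ = v²r = (33.21)² × 1.203×10^8 = 1.32679×10^11 km³/s².
In km: r₁ = 0.804 × 1.496×10^8 = 1.202784×10^8 km; r₂ = 3.38 × 1.496×10^8 = 5.05648×10^8 km.
The Hohmann ellipse has a_t = (r₁ + r₂)/2 = 3.129632×10^8 km.
Circular speed at r = 1.202784×10^8 km: v_c = √(μ/r) = 33.213 km/s.
Transfer-orbit speed at the same r (vis-viva, a = a_t): v_t = √[μ(2/r − 1/a_t)] = 42.217 km/s.
Δv₁ = |v_t − v_c| = |42.217 − 33.213| = 9.004 km/s.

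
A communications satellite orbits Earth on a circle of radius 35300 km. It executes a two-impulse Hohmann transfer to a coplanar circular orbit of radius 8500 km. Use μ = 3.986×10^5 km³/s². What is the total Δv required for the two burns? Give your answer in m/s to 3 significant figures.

Δv = 3110 m/s

Transfer-ellipse semi-major axis a_t = (r₁ + r₂)/2 = (35300 + 8500)/2 = 21900 km.
At r₁ the circular-orbit speed is v₁ = √(μ/r₁) = 3.360 km/s.
On the transfer ellipse at r₁, vis-viva gives v_a = √[μ(2/r₁ − 1/a_t)] = 2.093 km/s.
First burn Δv₁ = |v_a − v₁| = 1.267 km/s.
At r₂, v₂ = √(μ/r₂) = 6.848 km/s.
Transfer-orbit speed at r₂: v_p = √[μ(2/r₂ − 1/a_t)] = 8.694 km/s.
Second burn Δv₂ = |v₂ − v_p| = 1.846 km/s.
Total Δv = Δv₁ + Δv₂ = 3.113 km/s.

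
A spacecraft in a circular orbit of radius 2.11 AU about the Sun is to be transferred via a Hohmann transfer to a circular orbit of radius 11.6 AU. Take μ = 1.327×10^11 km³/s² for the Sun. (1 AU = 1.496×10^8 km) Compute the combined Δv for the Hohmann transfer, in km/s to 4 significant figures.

In km: r₁ = 2.11 × 1.496×10^8 = 3.15656×10^8 km; r₂ = 11.6 × 1.496×10^8 = 1.73536×10^9 km.
The Hohmann ellipse has a_t = (r₁ + r₂)/2 = 1.025508×10^9 km.
Circular speed at r₁: v₁ = √(μ/r₁) = √(1.327×10^11/3.15656×10^8) = 20.504 km/s.
On the transfer ellipse at r₁, vis-viva equation gives v_p = √[μ(2/r₁ − 1/a_t)] = 26.672 km/s.
First burn Δv₁ = |v_p − v₁| = 6.168 km/s.
Circular speed at r₂: v₂ = √(μ/r₂) = 8.745 km/s.
Transfer-orbit speed at r₂: v_a = √[μ(2/r₂ − 1/a_t)] = 4.852 km/s.
Second burn Δv₂ = |v₂ − v_a| = 3.893 km/s.
Δv = Δv₁ + Δv₂ = 6.168 + 3.893 = 10.06 km/s.

Δv = 10.06 km/s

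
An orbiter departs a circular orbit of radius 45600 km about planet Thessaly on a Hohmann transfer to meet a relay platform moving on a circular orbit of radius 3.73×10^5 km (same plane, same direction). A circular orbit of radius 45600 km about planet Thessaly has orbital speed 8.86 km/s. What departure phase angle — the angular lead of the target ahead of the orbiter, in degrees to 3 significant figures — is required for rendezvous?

φ = 104°

From the circular-orbit relation v² = μ/r at r = 45600 km: μ = v²r = (8.86)² × 45600 = 3.57958×10^6 km³/s².
Transfer-ellipse semi-major axis a_t = (r₁ + r₂)/2 = (45600 + 3.730×10^5)/2 = 2.093×10^5 km.
The half-period of the transfer ellipse is t = π√(a_t³/μ) = 1.590×10^5 s.
Target angular speed ω₂ = √(μ/r₂³) = 8.305×10^-6 rad/s.
Angle swept by the target during transfer: ω₂·t = 1.3205 rad = 75.66°.
Arrival is 180° from departure on the ellipse, so φ = 180° − 75.66° = 104°.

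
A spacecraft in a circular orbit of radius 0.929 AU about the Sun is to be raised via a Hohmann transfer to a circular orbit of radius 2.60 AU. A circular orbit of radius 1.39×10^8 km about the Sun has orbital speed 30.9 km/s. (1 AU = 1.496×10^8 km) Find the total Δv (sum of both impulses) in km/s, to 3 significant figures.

Δv = 11.7 km/s

From the circular-orbit relation v² = μ/r at r = 1.39×10^8 km: μ = v²r = (30.9)² × 1.39×10^8 = 1.32719×10^11 km³/s².
In km: r₁ = 0.929 × 1.496×10^8 = 1.389784×10^8 km; r₂ = 2.60 × 1.496×10^8 = 3.8896×10^8 km.
Transfer-ellipse semi-major axis a_t = (r₁ + r₂)/2 = (1.389784×10^8 + 3.8896×10^8)/2 = 2.639692×10^8 km.
Circular speed at r₁: v₁ = √(μ/r₁) = √(1.32719×10^11/1.389784×10^8) = 30.9024 km/s.
On the transfer ellipse at r₁, vis-viva gives v_p = √[μ(2/r₁ − 1/a_t)] = 37.5118 km/s.
First burn Δv₁ = |v_p − v₁| = 6.609 km/s.
Circular speed at r₂: v₂ = √(μ/r₂) = 18.472 km/s.
Transfer-orbit speed at r₂: v_a = √[μ(2/r₂ − 1/a_t)] = 13.403 km/s.
Second burn Δv₂ = |v₂ − v_a| = 5.069 km/s.
Total Δv = Δv₁ + Δv₂ = 11.68 km/s.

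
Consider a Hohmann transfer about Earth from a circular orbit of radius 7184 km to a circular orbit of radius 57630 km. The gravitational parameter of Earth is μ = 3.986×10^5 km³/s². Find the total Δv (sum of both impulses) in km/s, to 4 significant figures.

Δv = 3.876 km/s

Semi-major axis of the transfer orbit: a_t = (7184 + 57630)/2 = 32407 km.
At r₁ the circular-orbit speed is v₁ = √(μ/r₁) = 7.449 km/s.
On the transfer ellipse at r₁, v² = μ(2/r − 1/a) gives v_p = √[μ(2/r₁ − 1/a_t)] = 9.933 km/s.
First burn Δv₁ = |v_p − v₁| = 2.484 km/s.
Circular speed at r₂: v₂ = √(μ/r₂) = 2.630 km/s.
Transfer-orbit speed at r₂: v_a = √[μ(2/r₂ − 1/a_t)] = 1.238 km/s.
Second burn Δv₂ = |v₂ − v_a| = 1.392 km/s.
Total Δv = Δv₁ + Δv₂ = 3.876 km/s.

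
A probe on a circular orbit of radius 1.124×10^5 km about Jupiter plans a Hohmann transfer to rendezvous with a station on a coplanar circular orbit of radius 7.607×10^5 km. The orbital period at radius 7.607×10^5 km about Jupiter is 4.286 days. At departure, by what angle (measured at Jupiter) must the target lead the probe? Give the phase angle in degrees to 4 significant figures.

φ = 101.7°

From Kepler's third law T² = 4π²r³/μ at r = 7.607×10^5 km, T = 4.286 days = 4.286 × 86400 s = 3.703104×10^5 s: μ = 4π²r³/T² = 1.26727×10^8 km³/s².
Semi-major axis of the transfer orbit: a_t = (1.124×10^5 + 7.607×10^5)/2 = 4.3655×10^5 km.
The half-period of the transfer ellipse is t = π√(a_t³/μ) = 80494.6 s.
The target's mean motion on its circular orbit is ω₂ = √(μ/r₂³) = 1.69673×10^-5 rad/s.
Angle swept by the target during transfer: ω₂·t = 1.36578 rad = 78.253°.
The probe traverses 180° on the transfer ellipse, so the target must lead by 180° − 78.253° = 101.7°.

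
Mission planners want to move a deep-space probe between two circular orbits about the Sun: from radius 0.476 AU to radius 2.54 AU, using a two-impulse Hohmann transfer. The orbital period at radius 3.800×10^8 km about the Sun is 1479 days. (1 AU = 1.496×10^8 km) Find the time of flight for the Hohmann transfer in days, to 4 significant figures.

t = 338.3 days

From Kepler's third law T² = 4π²r³/μ at r = 3.800×10^8 km, T = 1479 days = 1479 × 86400 s = 1.277856×10^8 s: μ = 4π²r³/T² = 1.32662×10^11 km³/s².
In km: r₁ = 0.476 × 1.496×10^8 = 7.12096×10^7 km; r₂ = 2.54 × 1.496×10^8 = 3.79984×10^8 km.
The Hohmann ellipse has a_t = (r₁ + r₂)/2 = 2.255968×10^8 km.
By Kepler's third law the transfer-orbit period is T = 2π√(a_t³/μ), so t = T/2 = 2.923×10^7 s.
Converting: 2.923×10^7 s ÷ 86400 s/day = 338.3 days.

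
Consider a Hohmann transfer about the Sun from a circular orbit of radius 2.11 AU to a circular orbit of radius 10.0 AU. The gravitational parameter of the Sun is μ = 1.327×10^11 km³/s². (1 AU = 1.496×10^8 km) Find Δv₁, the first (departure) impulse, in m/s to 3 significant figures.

Δv₁ = 5850 m/s

In km: r₁ = 2.11 × 1.496×10^8 = 3.15656×10^8 km; r₂ = 10.0 × 1.496×10^8 = 1.496×10^9 km.
Transfer-ellipse semi-major axis a_t = (r₁ + r₂)/2 = (3.15656×10^8 + 1.496×10^9)/2 = 9.05828×10^8 km.
Circular speed at r = 3.15656×10^8 km: v_c = √(μ/r) = 20.5035 km/s.
Vis-viva on the transfer ellipse at r = 3.15656×10^8 km gives v_t = √[μ(2/r − 1/a_t)] = 26.3494 km/s.
Δv₁ = |v_t − v_c| = |26.3494 − 20.5035| = 5.846 km/s.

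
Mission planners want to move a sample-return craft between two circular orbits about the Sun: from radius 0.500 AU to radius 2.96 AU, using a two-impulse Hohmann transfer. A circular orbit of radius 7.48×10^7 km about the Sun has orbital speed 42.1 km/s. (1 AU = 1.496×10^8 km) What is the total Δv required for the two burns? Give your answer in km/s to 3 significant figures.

From the circular-orbit relation v² = μ/r at r = 7.48×10^7 km: μ = v²r = (42.1)² × 7.48×10^7 = 1.32576×10^11 km³/s².
In km: r₁ = 0.500 × 1.496×10^8 = 7.480×10^7 km; r₂ = 2.96 × 1.496×10^8 = 4.42816×10^8 km.
Transfer-ellipse semi-major axis a_t = (r₁ + r₂)/2 = (7.480×10^7 + 4.42816×10^8)/2 = 2.58808×10^8 km.
Circular speed at r₁: v₁ = √(μ/r₁) = √(1.32576×10^11/7.480×10^7) = 42.10 km/s.
On the transfer ellipse at r₁, v² = μ(2/r − 1/a) gives v_p = √[μ(2/r₁ − 1/a_t)] = 55.07 km/s.
First burn Δv₁ = |v_p − v₁| = 12.97 km/s.
Circular speed at r₂: v₂ = √(μ/r₂) = 17.303 km/s.
Transfer-orbit speed at r₂: v_a = √[μ(2/r₂ − 1/a_t)] = 9.3021 km/s.
Second burn Δv₂ = |v₂ − v_a| = 8.001 km/s.
Δv = Δv₁ + Δv₂ = 12.97 + 8.001 = 20.97 km/s.

Δv = 21.0 km/s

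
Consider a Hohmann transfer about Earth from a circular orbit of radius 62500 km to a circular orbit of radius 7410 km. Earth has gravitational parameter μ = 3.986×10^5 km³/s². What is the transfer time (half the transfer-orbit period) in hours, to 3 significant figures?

Transfer-ellipse semi-major axis a_t = (r₁ + r₂)/2 = (62500 + 7410)/2 = 34955 km.
Transfer time t = π√(a_t³/μ) = π√((34955)³ / 3.986×10^5) = 32520 s.
Converting: 32520 s ÷ 3600 s/hour = 9.03 hours.

t = 9.03 hours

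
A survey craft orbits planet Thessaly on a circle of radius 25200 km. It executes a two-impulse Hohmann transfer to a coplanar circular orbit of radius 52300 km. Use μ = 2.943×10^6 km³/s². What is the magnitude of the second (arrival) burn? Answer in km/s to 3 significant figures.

Transfer-ellipse semi-major axis a_t = (r₁ + r₂)/2 = (25200 + 52300)/2 = 38750 km.
On the circular orbit at r = 52300 km, v_c = √(μ/r) = 7.501 km/s.
Transfer-orbit speed at the same r (vis-viva, a = a_t): v_t = √[μ(2/r − 1/a_t)] = 6.049 km/s.
Δv₂ = |v_t − v_c| = |6.049 − 7.501| = 1.452 km/s.

Δv₂ = 1.45 km/s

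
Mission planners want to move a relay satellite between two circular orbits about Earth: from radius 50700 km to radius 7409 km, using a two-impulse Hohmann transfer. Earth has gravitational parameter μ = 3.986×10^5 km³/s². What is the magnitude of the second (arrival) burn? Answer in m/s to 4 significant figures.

The Hohmann ellipse has a_t = (r₁ + r₂)/2 = 29054.5 km.
Circular speed at r = 7409 km: v_c = √(μ/r) = 7.335 km/s.
Vis-viva on the transfer ellipse at r = 7409 km gives v_t = √[μ(2/r − 1/a_t)] = 9.689 km/s.
Δv₂ = |v_t − v_c| = |9.689 − 7.335| = 2.354 km/s.

Δv₂ = 2354 m/s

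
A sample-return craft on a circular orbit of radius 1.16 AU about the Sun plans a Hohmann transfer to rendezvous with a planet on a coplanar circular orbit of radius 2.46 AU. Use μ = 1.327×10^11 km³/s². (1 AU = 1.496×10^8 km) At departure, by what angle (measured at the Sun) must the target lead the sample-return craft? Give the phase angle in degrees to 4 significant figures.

φ = 66.40°

In km: r₁ = 1.16 × 1.496×10^8 = 1.73536×10^8 km; r₂ = 2.46 × 1.496×10^8 = 3.68016×10^8 km.
Semi-major axis of the transfer orbit: a_t = (1.73536×10^8 + 3.68016×10^8)/2 = 2.70776×10^8 km.
Transfer time t = π√(a_t³/μ) = 3.843×10^7 s.
Target angular speed ω₂ = √(μ/r₂³) = 5.160×10^-8 rad/s.
Angle swept by the target during transfer: ω₂·t = 1.983 rad = 113.6°.
Arrival is 180° from departure on the ellipse, so φ = 180° − 113.6° = 66.40°.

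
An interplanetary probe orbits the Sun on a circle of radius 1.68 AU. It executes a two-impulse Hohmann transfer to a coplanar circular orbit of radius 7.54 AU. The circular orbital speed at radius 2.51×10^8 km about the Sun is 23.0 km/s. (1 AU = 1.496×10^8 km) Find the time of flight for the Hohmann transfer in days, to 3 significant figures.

From the circular-orbit relation v² = μ/r at r = 2.51×10^8 km: μ = v²r = (23.0)² × 2.51×10^8 = 1.32779×10^11 km³/s².
In km: r₁ = 1.68 × 1.496×10^8 = 2.51328×10^8 km; r₂ = 7.54 × 1.496×10^8 = 1.127984×10^9 km.
Transfer-ellipse semi-major axis a_t = (r₁ + r₂)/2 = (2.51328×10^8 + 1.127984×10^9)/2 = 6.89656×10^8 km.
Transfer time t = π√(a_t³/μ) = π√((6.89656×10^8)³ / 1.32779×10^11) = 1.561×10^8 s.
Converting: 1.561×10^8 s ÷ 86400 s/day = 1810 days.

t = 1810 days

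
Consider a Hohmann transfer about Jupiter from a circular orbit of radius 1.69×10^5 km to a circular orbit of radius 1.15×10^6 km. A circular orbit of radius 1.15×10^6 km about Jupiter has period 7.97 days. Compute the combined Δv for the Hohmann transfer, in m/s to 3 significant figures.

From Kepler's third law T² = 4π²r³/μ at r = 1.15×10^6 km, T = 7.97 days = 7.97 × 86400 s = 6.88608×10^5 s: μ = 4π²r³/T² = 1.26622×10^8 km³/s².
Semi-major axis of the transfer orbit: a_t = (1.690×10^5 + 1.150×10^6)/2 = 6.595×10^5 km.
At r₁ the circular-orbit speed is v₁ = √(μ/r₁) = 27.372 km/s.
Transfer-orbit speed at r₁ (vis-viva): v_p = √[μ(2/r₁ − 1/a_t)] = 36.145 km/s.
First burn Δv₁ = |v_p − v₁| = 8.773 km/s.
At r₂, v₂ = √(μ/r₂) = 10.493 km/s.
Transfer-orbit speed at r₂: v_a = √[μ(2/r₂ − 1/a_t)] = 5.3118 km/s.
Second burn Δv₂ = |v₂ − v_a| = 5.181 km/s.
Total Δv = Δv₁ + Δv₂ = 13.95 km/s.

Δv = 14000 m/s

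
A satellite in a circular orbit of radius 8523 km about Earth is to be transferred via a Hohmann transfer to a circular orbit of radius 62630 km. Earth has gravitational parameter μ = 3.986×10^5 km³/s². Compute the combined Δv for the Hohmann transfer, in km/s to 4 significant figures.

Δv = 3.523 km/s

The Hohmann ellipse has a_t = (r₁ + r₂)/2 = 35576.5 km.
At r₁ the circular-orbit speed is v₁ = √(μ/r₁) = 6.839 km/s.
On the transfer ellipse at r₁, v² = μ(2/r − 1/a) gives v_p = √[μ(2/r₁ − 1/a_t)] = 9.074 km/s.
First burn Δv₁ = |v_p − v₁| = 2.235 km/s.
At r₂, v₂ = √(μ/r₂) = 2.523 km/s.
Transfer-orbit speed at r₂: v_a = √[μ(2/r₂ − 1/a_t)] = 1.235 km/s.
Second burn Δv₂ = |v₂ − v_a| = 1.288 km/s.
Total Δv = Δv₁ + Δv₂ = 3.523 km/s.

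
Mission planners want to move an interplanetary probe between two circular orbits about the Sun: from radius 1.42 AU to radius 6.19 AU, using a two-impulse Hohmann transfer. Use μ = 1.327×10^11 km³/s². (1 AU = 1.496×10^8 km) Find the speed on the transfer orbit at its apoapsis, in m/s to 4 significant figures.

v = 7313 m/s

In km: r₁ = 1.42 × 1.496×10^8 = 2.12432×10^8 km; r₂ = 6.19 × 1.496×10^8 = 9.26024×10^8 km.
Transfer-ellipse semi-major axis a_t = (r₁ + r₂)/2 = (2.12432×10^8 + 9.26024×10^8)/2 = 5.69228×10^8 km.
The apoapsis of the transfer ellipse is at r = 9.26024×10^8 km.
Applying v² = μ(2/r − 1/a_t): v = 7.313 km/s.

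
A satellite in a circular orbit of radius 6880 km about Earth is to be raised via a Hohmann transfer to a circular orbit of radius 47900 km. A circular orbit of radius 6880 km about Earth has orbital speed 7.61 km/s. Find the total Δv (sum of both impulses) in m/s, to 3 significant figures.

From the circular-orbit relation v² = μ/r at r = 6880 km: μ = v²r = (7.61)² × 6880 = 3.98435×10^5 km³/s².
Transfer-ellipse semi-major axis a_t = (r₁ + r₂)/2 = (6880 + 47900)/2 = 27390 km.
At r₁ the circular-orbit speed is v₁ = √(μ/r₁) = 7.61000 km/s.
On the transfer ellipse at r₁, vis-viva gives v_p = √[μ(2/r₁ − 1/a_t)] = 10.0637 km/s.
First burn Δv₁ = |v_p − v₁| = 2.4537 km/s.
Circular speed at r₂: v₂ = √(μ/r₂) = 2.8841 km/s.
Transfer-orbit speed at r₂: v_a = √[μ(2/r₂ − 1/a_t)] = 1.4455 km/s.
Second burn Δv₂ = |v₂ − v_a| = 1.4386 km/s.
Total Δv = Δv₁ + Δv₂ = 3.892 km/s.

Δv = 3890 m/s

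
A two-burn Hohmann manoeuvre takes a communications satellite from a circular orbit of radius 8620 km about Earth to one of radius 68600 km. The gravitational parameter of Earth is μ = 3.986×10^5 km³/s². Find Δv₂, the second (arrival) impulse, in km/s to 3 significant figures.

The Hohmann ellipse has a_t = (r₁ + r₂)/2 = 38610 km.
Circular speed at r = 68600 km: v_c = √(μ/r) = 2.41050 km/s.
Transfer-orbit speed at the same r (vis-viva, a = a_t): v_t = √[μ(2/r − 1/a_t)] = 1.13896 km/s.
Δv₂ = |v_t − v_c| = |1.13896 − 2.41050| = 1.272 km/s.

Δv₂ = 1.27 km/s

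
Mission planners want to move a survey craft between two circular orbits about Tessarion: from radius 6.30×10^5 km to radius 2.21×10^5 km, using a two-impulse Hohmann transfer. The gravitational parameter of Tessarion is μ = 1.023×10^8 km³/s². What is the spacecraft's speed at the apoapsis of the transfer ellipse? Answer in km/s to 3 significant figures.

The Hohmann ellipse has a_t = (r₁ + r₂)/2 = 4.255×10^5 km.
The apoapsis of the transfer ellipse is at r = 6.300×10^5 km.
Vis-viva: v = √[μ(2/r − 1/a_t)] = √[1.023×10^8 × (2/6.300×10^5 − 1/4.255×10^5)] = 9.184 km/s.

v = 9.18 km/s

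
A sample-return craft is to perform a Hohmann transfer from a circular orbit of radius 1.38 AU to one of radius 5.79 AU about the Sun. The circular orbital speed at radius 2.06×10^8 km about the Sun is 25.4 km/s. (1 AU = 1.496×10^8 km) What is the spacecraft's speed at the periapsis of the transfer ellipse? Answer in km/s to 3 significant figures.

v = 32.2 km/s

From the circular-orbit relation v² = μ/r at r = 2.06×10^8 km: μ = v²r = (25.4)² × 2.06×10^8 = 1.32903×10^11 km³/s².
In km: r₁ = 1.38 × 1.496×10^8 = 2.06448×10^8 km; r₂ = 5.79 × 1.496×10^8 = 8.66184×10^8 km.
The Hohmann ellipse has a_t = (r₁ + r₂)/2 = 5.36316×10^8 km.
At periapsis, r = 2.06448×10^8 km.
Vis-viva: v = √[μ(2/r − 1/a_t)] = √[1.32903×10^11 × (2/2.06448×10^8 − 1/5.36316×10^8)] = 32.24 km/s.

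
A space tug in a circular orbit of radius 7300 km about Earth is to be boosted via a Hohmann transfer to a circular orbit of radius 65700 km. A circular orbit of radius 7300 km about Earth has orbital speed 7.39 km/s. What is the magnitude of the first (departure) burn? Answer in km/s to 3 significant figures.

Δv₁ = 2.52 km/s

From the circular-orbit relation v² = μ/r at r = 7300 km: μ = v²r = (7.39)² × 7300 = 3.98668×10^5 km³/s².
The Hohmann ellipse has a_t = (r₁ + r₂)/2 = 36500 km.
Circular speed at r = 7300 km: v_c = √(μ/r) = 7.390 km/s.
Transfer-orbit speed at the same r (vis-viva, a = a_t): v_t = √[μ(2/r − 1/a_t)] = 9.915 km/s.
Δv₁ = |v_t − v_c| = |9.915 − 7.390| = 2.525 km/s.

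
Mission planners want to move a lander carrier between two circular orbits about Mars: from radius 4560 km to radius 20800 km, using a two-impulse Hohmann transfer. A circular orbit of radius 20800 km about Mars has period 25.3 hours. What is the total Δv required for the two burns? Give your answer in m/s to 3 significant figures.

From Kepler's third law T² = 4π²r³/μ at r = 20800 km, T = 25.3 hours = 25.3 × 3600 s = 91080 s: μ = 4π²r³/T² = 42825.6 km³/s².
Transfer-ellipse semi-major axis a_t = (r₁ + r₂)/2 = (4560 + 20800)/2 = 12680 km.
At r₁ the circular-orbit speed is v₁ = √(μ/r₁) = 3.0646 km/s.
On the transfer ellipse at r₁, v² = μ(2/r − 1/a) gives v_p = √[μ(2/r₁ − 1/a_t)] = 3.9250 km/s.
First burn Δv₁ = |v_p − v₁| = 0.8604 km/s.
At r₂, v₂ = √(μ/r₂) = 1.4349 km/s.
Transfer-orbit speed at r₂: v_a = √[μ(2/r₂ − 1/a_t)] = 0.86048 km/s.
Second burn Δv₂ = |v₂ − v_a| = 0.5744 km/s.
Δv = Δv₁ + Δv₂ = 0.8604 + 0.5744 = 1.435 km/s.

Δv = 1430 m/s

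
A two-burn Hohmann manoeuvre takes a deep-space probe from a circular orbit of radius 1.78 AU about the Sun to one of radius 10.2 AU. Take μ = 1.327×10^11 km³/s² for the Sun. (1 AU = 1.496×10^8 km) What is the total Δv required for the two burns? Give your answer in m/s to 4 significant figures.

Δv = 11050 m/s

In km: r₁ = 1.78 × 1.496×10^8 = 2.66288×10^8 km; r₂ = 10.2 × 1.496×10^8 = 1.52592×10^9 km.
The Hohmann ellipse has a_t = (r₁ + r₂)/2 = 8.96104×10^8 km.
At r₁ the circular-orbit speed is v₁ = √(μ/r₁) = 22.323 km/s.
On the transfer ellipse at r₁, vis-viva gives v_p = √[μ(2/r₁ − 1/a_t)] = 29.130 km/s.
First burn Δv₁ = |v_p − v₁| = 6.807 km/s.
At r₂, v₂ = √(μ/r₂) = 9.3254 km/s.
Transfer-orbit speed at r₂: v_a = √[μ(2/r₂ − 1/a_t)] = 5.0835 km/s.
Second burn Δv₂ = |v₂ − v_a| = 4.242 km/s.
Δv = Δv₁ + Δv₂ = 6.807 + 4.242 = 11.05 km/s.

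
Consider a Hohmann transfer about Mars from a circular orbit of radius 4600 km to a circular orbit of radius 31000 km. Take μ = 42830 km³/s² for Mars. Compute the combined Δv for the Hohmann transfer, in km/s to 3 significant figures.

Semi-major axis of the transfer orbit: a_t = (4600 + 31000)/2 = 17800 km.
Circular speed at r₁: v₁ = √(μ/r₁) = √(42830/4600) = 3.0514 km/s.
On the transfer ellipse at r₁, v² = μ(2/r − 1/a) gives v_p = √[μ(2/r₁ − 1/a_t)] = 4.0269 km/s.
First burn Δv₁ = |v_p − v₁| = 0.9755 km/s.
At r₂, v₂ = √(μ/r₂) = 1.1754 km/s.
Transfer-orbit speed at r₂: v_a = √[μ(2/r₂ − 1/a_t)] = 0.59753 km/s.
Second burn Δv₂ = |v₂ − v_a| = 0.5779 km/s.
Δv = Δv₁ + Δv₂ = 0.9755 + 0.5779 = 1.553 km/s.

Δv = 1.55 km/s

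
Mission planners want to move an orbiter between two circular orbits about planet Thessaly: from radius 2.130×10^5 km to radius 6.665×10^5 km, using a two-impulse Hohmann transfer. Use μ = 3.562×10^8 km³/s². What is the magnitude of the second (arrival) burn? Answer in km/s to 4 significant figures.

Δv₂ = 7.029 km/s

Semi-major axis of the transfer orbit: a_t = (2.130×10^5 + 6.665×10^5)/2 = 4.3975×10^5 km.
Circular speed at r = 6.665×10^5 km: v_c = √(μ/r) = 23.118 km/s.
Transfer-orbit speed at the same r (vis-viva, a = a_t): v_t = √[μ(2/r − 1/a_t)] = 16.089 km/s.
Δv₂ = |v_t − v_c| = |16.089 − 23.118| = 7.029 km/s.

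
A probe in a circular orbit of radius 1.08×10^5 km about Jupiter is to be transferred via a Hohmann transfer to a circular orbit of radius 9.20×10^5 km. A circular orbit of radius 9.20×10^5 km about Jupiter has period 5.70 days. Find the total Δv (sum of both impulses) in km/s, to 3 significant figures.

From Kepler's third law T² = 4π²r³/μ at r = 9.20×10^5 km, T = 5.70 days = 5.70 × 86400 s = 4.9248×10^5 s: μ = 4π²r³/T² = 1.26749×10^8 km³/s².
Semi-major axis of the transfer orbit: a_t = (1.080×10^5 + 9.200×10^5)/2 = 5.140×10^5 km.
Circular speed at r₁: v₁ = √(μ/r₁) = √(1.26749×10^8/1.080×10^5) = 34.26 km/s.
Transfer-orbit speed at r₁ (vis-viva): v_p = √[μ(2/r₁ − 1/a_t)] = 45.83 km/s.
First burn Δv₁ = |v_p − v₁| = 11.57 km/s.
At r₂, v₂ = √(μ/r₂) = 11.7376 km/s.
Transfer-orbit speed at r₂: v_a = √[μ(2/r₂ − 1/a_t)] = 5.38034 km/s.
Second burn Δv₂ = |v₂ − v_a| = 6.357 km/s.
Total Δv = Δv₁ + Δv₂ = 17.93 km/s.

Δv = 17.9 km/s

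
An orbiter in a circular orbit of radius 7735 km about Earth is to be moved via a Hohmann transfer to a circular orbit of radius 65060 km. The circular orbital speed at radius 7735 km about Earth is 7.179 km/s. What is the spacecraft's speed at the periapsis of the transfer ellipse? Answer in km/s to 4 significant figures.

From the circular-orbit relation v² = μ/r at r = 7735 km: μ = v²r = (7.179)² × 7735 = 3.98647×10^5 km³/s².
Transfer-ellipse semi-major axis a_t = (r₁ + r₂)/2 = (7735 + 65060)/2 = 36397.5 km.
At periapsis, r = 7735 km.
From the vis-viva equation, v = √[μ(2/r − 1/a_t)] = 9.598 km/s.

v = 9.598 km/s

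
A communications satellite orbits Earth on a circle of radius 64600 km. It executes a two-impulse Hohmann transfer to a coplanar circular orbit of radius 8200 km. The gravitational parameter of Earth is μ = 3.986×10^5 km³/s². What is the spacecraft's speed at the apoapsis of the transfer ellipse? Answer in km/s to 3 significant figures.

v = 1.18 km/s

The Hohmann ellipse has a_t = (r₁ + r₂)/2 = 36400 km.
The apoapsis of the transfer ellipse is at r = 64600 km.
From the vis-viva equation, v = √[μ(2/r − 1/a_t)] = 1.179 km/s.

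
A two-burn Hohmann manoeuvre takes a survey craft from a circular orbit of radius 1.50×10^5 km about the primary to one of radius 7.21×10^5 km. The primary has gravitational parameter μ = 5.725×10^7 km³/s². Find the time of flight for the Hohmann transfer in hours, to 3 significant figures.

t = 33.1 hours

Semi-major axis of the transfer orbit: a_t = (1.500×10^5 + 7.210×10^5)/2 = 4.355×10^5 km.
Transfer time t = π√(a_t³/μ) = π√((4.355×10^5)³ / 5.725×10^7) = 1.193×10^5 s.
Converting: 1.193×10^5 s ÷ 3600 s/hour = 33.1 hours.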